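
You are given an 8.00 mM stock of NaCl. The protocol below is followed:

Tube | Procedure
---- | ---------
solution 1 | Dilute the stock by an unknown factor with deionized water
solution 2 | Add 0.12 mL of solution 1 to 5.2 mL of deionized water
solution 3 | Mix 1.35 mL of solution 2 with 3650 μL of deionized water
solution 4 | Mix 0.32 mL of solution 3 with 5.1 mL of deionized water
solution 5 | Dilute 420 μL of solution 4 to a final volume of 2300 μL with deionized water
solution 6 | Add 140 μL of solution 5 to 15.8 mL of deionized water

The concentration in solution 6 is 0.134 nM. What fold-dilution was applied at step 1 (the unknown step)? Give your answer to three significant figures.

Step 1: unknown factor x
Step 2: 0.12 mL + 5.2 mL = 5.32 mL total → factor 5.32/0.12 = 44.333
Step 3: 1.35 mL + 3650 μL = 5 mL total → factor 5/1.35 = 3.7037
Step 4: 0.32 mL + 5.1 mL = 5.42 mL total → factor 5.42/0.32 = 16.938
Step 5: 420 μL brought to 2300 μL → factor 2300/420 = 5.4762
Step 6: 140 μL + 15.8 mL = 15940 μL total → factor 15940/140 = 113.86
Product of known-step factors = 1.734 × 10^6
Overall factor = 8.00 mM / (0.134 nM) = 5.9701 × 10^7
x = 5.9701 × 10^7 / 1.734 × 10^6 = 34.4

34.4-fold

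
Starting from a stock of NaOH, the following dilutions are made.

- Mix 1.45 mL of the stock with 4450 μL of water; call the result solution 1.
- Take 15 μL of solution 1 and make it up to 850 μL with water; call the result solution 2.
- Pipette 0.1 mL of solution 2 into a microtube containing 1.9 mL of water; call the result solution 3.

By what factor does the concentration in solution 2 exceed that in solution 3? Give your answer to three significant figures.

20.0

Step 1: 1.45 mL + 4450 μL = 5.9 mL total → factor 5.9/1.45 = 4.069
Step 2: 15 μL brought to 850 μL → factor 850/15 = 56.667
Step 3: 0.1 mL + 1.9 mL = 2 mL total → factor 2/0.1 = 20
Dilution factor to solution 2 = 230.57; to solution 3 = 4611.5
[solution 2]/[solution 3] = (factor to solution 3)/(factor to solution 2) = 4611.5/230.57 = 20.0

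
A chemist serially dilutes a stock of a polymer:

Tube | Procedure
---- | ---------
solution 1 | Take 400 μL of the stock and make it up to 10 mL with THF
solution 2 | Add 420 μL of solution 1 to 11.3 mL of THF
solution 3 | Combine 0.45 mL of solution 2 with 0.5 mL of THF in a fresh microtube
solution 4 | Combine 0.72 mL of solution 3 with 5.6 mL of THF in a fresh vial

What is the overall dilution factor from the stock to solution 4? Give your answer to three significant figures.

1.29 × 10^4

Step 1: 400 μL brought to 10 mL → factor 10000/400 = 25
Step 2: 420 μL + 11.3 mL = 11720 μL total → factor 11720/420 = 27.905
Step 3: 0.45 mL + 0.5 mL = 0.95 mL total → factor 0.95/0.45 = 2.1111
Step 4: 0.72 mL + 5.6 mL = 6.32 mL total → factor 6.32/0.72 = 8.7778
Overall dilution factor = 25 × 27.905 × 2.1111 × 8.7778 = 12927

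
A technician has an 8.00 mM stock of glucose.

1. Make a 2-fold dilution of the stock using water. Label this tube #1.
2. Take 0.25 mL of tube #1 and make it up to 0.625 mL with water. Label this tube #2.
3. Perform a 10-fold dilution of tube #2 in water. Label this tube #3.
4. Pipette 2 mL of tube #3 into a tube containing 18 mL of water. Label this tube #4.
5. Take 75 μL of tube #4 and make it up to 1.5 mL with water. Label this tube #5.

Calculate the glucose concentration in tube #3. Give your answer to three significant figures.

Step 1: 2-fold → factor 2
Step 2: 0.25 mL brought to 0.625 mL → factor 0.625/0.25 = 2.5
Step 3: 10-fold → factor 10
Dilution factor through tube #3 = 2 × 2.5 × 10 = 50
[tube #3] = 8.00 mM / 50 = 0.160 mM

0.160 mM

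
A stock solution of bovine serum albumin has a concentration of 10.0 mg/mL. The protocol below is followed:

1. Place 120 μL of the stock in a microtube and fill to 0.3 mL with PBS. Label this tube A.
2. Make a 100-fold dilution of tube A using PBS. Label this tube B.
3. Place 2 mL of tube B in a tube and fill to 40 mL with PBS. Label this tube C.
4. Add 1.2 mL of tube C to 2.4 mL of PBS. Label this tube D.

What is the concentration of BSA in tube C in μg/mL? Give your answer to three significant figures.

2.00 μg/mL

Step 1: 120 μL brought to 0.3 mL → factor 300/120 = 2.5
Step 2: 100-fold → factor 100
Step 3: 2 mL brought to 40 mL → factor 40/2 = 20
Dilution factor through tube C = 2.5 × 100 × 20 = 5000
[tube C] = 10.0 mg/mL / 5000 = 0.002000 mg/mL = 2.00 μg/mL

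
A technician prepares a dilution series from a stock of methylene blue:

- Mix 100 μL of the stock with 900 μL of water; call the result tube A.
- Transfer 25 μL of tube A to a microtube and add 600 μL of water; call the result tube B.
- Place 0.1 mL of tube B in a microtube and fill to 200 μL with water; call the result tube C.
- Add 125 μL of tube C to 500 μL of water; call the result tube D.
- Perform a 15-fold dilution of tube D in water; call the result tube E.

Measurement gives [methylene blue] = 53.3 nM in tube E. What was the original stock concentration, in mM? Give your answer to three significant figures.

Step 1: 100 μL + 900 μL = 1000 μL total → factor 1000/100 = 10
Step 2: 25 μL + 600 μL = 625 μL total → factor 625/25 = 25
Step 3: 0.1 mL brought to 200 μL → factor 0.2/0.1 = 2
Step 4: 125 μL + 500 μL = 625 μL total → factor 625/125 = 5
Step 5: 15-fold → factor 15
Overall dilution factor = 10 × 25 × 2 × 5 × 15 = 37500
Stock = 53.3 nM × 37500 = 1.999 × 10^6 nM = 2.00 mM

2.00 mM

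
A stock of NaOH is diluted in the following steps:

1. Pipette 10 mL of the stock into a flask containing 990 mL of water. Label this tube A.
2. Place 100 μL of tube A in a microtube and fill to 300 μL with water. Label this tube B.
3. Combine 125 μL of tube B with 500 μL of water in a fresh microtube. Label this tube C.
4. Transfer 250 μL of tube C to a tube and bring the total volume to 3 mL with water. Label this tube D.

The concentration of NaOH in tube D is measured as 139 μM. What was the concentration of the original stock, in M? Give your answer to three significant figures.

Step 1: 10 mL + 990 mL = 1000 mL total → factor 1000/10 = 100
Step 2: 100 μL brought to 300 μL → factor 300/100 = 3
Step 3: 125 μL + 500 μL = 625 μL total → factor 625/125 = 5
Step 4: 250 μL brought to 3 mL → factor 3000/250 = 12
Overall dilution factor = 100 × 3 × 5 × 12 = 18000
Stock = 139 μM × 18000 = 2.502 × 10^6 μM = 2.50 M

2.50 M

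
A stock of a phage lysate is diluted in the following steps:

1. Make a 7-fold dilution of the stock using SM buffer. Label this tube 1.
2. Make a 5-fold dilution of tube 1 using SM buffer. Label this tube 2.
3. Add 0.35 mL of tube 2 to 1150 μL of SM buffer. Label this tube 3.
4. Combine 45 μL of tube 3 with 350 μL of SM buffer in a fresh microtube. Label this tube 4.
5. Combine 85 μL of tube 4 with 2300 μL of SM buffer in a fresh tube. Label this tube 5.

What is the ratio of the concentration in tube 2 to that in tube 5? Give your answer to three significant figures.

Step 1: 7-fold → factor 7
Step 2: 5-fold → factor 5
Step 3: 0.35 mL + 1150 μL = 1.5 mL total → factor 1.5/0.35 = 4.2857
Step 4: 45 μL + 350 μL = 395 μL total → factor 395/45 = 8.7778
Step 5: 85 μL + 2300 μL = 2385 μL total → factor 2385/85 = 28.059
Dilution factor to tube 2 = 35; to tube 5 = 36944
[tube 2]/[tube 5] = (factor to tube 5)/(factor to tube 2) = 36944/35 = 1.06 × 10^3

1.06 × 10^3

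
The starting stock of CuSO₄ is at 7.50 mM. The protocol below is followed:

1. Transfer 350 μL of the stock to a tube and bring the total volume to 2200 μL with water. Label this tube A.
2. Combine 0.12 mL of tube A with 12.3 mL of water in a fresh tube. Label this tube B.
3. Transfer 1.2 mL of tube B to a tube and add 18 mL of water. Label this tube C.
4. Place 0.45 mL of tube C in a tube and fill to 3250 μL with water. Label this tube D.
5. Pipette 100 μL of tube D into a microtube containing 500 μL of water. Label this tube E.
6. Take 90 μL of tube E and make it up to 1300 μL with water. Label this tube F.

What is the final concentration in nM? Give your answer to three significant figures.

1.15 nM

Step 1: 350 μL brought to 2200 μL → factor 2200/350 = 6.2857
Step 2: 0.12 mL + 12.3 mL = 12.42 mL total → factor 12.42/0.12 = 103.5
Step 3: 1.2 mL + 18 mL = 19.2 mL total → factor 19.2/1.2 = 16
Step 4: 0.45 mL brought to 3250 μL → factor 3.25/0.45 = 7.2222
Step 5: 100 μL + 500 μL = 600 μL total → factor 600/100 = 6
Step 6: 90 μL brought to 1300 μL → factor 1300/90 = 14.444
Overall dilution factor = 6.2857 × 103.5 × 16 × 7.2222 × 6 × 14.444 = 6.5154 × 10^6
Final = 7.50 mM / 6.5154 × 10^6 = 1.151 × 10^-6 mM = 1.15 nM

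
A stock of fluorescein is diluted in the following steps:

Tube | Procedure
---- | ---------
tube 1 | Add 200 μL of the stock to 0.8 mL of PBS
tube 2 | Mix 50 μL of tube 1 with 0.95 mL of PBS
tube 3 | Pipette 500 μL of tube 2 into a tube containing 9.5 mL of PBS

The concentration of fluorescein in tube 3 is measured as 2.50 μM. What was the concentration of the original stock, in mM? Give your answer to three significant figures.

Step 1: 200 μL + 0.8 mL = 1000 μL total → factor 1000/200 = 5
Step 2: 50 μL + 0.95 mL = 1000 μL total → factor 1000/50 = 20
Step 3: 500 μL + 9.5 mL = 10000 μL total → factor 10000/500 = 20
Overall dilution factor = 5 × 20 × 20 = 2000
Stock = 2.50 μM × 2000 = 5000 μM = 5.00 mM

5.00 mM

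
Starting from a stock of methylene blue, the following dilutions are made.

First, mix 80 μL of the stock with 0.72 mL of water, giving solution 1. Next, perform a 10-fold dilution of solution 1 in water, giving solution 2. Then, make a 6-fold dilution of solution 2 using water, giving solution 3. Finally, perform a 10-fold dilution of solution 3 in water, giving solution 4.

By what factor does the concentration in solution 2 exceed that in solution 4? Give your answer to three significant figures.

60.0

Step 1: 80 μL + 0.72 mL = 800 μL total → factor 800/80 = 10
Step 2: 10-fold → factor 10
Step 3: 6-fold → factor 6
Step 4: 10-fold → factor 10
Dilution factor to solution 2 = 100; to solution 4 = 6000
[solution 2]/[solution 4] = (factor to solution 4)/(factor to solution 2) = 6000/100 = 60.0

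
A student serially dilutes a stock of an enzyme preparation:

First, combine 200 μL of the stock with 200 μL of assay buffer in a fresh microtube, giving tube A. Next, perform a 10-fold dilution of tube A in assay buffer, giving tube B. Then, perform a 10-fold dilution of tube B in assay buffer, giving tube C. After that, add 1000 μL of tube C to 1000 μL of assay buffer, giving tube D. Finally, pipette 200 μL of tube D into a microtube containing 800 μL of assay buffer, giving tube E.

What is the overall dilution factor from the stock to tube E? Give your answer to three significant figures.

2.00 × 10^3

Step 1: 200 μL + 200 μL = 400 μL total → factor 400/200 = 2
Step 2: 10-fold → factor 10
Step 3: 10-fold → factor 10
Step 4: 1000 μL + 1000 μL = 2000 μL total → factor 2000/1000 = 2
Step 5: 200 μL + 800 μL = 1000 μL total → factor 1000/200 = 5
Overall dilution factor = 2 × 10 × 10 × 2 × 5 = 2000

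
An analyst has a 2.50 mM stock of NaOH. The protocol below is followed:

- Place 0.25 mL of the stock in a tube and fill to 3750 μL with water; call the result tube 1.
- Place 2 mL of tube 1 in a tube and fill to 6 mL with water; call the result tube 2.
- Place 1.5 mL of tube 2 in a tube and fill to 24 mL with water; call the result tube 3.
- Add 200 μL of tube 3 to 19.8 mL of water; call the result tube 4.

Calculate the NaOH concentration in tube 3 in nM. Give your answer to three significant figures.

3.47 × 10^3 nM

Step 1: 0.25 mL brought to 3750 μL → factor 3.75/0.25 = 15
Step 2: 2 mL brought to 6 mL → factor 6/2 = 3
Step 3: 1.5 mL brought to 24 mL → factor 24/1.5 = 16
Dilution factor through tube 3 = 15 × 3 × 16 = 720
[tube 3] = 2.50 mM / 720 = 0.003472 mM = 3.47 × 10^3 nM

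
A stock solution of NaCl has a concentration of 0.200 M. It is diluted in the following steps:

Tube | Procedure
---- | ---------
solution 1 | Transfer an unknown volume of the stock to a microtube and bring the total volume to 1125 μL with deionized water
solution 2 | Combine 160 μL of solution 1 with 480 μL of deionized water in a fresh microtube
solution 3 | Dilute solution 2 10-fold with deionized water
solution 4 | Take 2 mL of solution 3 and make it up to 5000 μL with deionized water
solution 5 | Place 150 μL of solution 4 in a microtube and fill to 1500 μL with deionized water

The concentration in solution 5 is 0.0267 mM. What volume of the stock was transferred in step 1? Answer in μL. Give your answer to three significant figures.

Step 1: v brought to 1125 μL → factor = 1125 μL/v
Step 2: 160 μL + 480 μL = 640 μL total → factor 640/160 = 4
Step 3: 10-fold → factor 10
Step 4: 2 mL brought to 5000 μL → factor 5/2 = 2.5
Step 5: 150 μL brought to 1500 μL → factor 1500/150 = 10
Product of known-step factors = 1000
Overall factor = 0.200 M / (0.0267 mM) = 7490.6
Step-1 factor = 7490.6 / 1000 = 7.4906
v = 1125 μL / 7.4906 = 150 μL

150 μL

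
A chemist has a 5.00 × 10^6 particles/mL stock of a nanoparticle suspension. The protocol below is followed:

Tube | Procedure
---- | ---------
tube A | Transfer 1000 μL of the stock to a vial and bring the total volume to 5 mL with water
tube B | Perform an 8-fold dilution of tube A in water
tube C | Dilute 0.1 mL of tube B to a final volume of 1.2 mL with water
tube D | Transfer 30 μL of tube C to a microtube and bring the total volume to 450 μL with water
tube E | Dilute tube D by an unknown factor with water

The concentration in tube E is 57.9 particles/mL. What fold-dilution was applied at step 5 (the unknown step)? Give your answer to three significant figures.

Step 1: 1000 μL brought to 5 mL → factor 5000/1000 = 5
Step 2: 8-fold → factor 8
Step 3: 0.1 mL brought to 1.2 mL → factor 1.2/0.1 = 12
Step 4: 30 μL brought to 450 μL → factor 450/30 = 15
Step 5: unknown factor x
Product of known-step factors = 7200
Overall factor = 5.00 × 10^6 particles/mL / (57.9 particles/mL) = 86356
x = 86356 / 7200 = 12.0

12.0-fold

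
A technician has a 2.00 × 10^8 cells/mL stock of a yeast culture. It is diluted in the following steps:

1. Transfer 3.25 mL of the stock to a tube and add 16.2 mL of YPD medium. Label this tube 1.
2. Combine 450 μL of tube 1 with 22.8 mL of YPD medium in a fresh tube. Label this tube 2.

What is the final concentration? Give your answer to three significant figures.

Step 1: 3.25 mL + 16.2 mL = 19.45 mL total → factor 19.45/3.25 = 5.9846
Step 2: 450 μL + 22.8 mL = 23250 μL total → factor 23250/450 = 51.667
Overall dilution factor = 5.9846 × 51.667 = 309.21
Final = 2.00 × 10^8 cells/mL / 309.21 = 6.47 × 10^5 cells/mL

6.47 × 10^5 cells/mL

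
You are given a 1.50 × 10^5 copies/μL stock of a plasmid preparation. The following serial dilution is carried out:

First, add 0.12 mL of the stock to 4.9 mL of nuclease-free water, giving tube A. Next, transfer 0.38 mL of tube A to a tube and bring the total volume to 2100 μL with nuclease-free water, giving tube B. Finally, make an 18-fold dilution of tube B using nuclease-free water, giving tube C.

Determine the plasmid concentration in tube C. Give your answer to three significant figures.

36.0 copies/μL

Step 1: 0.12 mL + 4.9 mL = 5.02 mL total → factor 5.02/0.12 = 41.833
Step 2: 0.38 mL brought to 2100 μL → factor 2.1/0.38 = 5.5263
Step 3: 18-fold → factor 18
Overall dilution factor = 41.833 × 5.5263 × 18 = 4161.3
Final = 1.50 × 10^5 copies/μL / 4161.3 = 36.0 copies/μL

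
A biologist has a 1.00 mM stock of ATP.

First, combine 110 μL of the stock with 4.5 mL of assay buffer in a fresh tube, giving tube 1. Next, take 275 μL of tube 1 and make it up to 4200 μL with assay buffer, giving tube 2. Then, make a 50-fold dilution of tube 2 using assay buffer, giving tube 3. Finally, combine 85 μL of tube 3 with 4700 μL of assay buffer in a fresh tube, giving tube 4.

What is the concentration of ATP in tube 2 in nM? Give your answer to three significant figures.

1.56 × 10^3 nM

Step 1: 110 μL + 4.5 mL = 4610 μL total → factor 4610/110 = 41.909
Step 2: 275 μL brought to 4200 μL → factor 4200/275 = 15.273
Dilution factor through tube 2 = 41.909 × 15.273 = 640.07
[tube 2] = 1.00 mM / 640.07 = 0.001562 mM = 1.56 × 10^3 nM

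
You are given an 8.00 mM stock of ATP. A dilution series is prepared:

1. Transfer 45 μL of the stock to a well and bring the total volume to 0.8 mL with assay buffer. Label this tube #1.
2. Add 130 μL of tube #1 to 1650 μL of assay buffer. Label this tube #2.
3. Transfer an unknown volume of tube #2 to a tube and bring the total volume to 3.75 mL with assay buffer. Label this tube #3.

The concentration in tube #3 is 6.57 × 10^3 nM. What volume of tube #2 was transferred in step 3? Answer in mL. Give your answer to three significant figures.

0.750 mL

Step 1: 45 μL brought to 0.8 mL → factor 800/45 = 17.778
Step 2: 130 μL + 1650 μL = 1780 μL total → factor 1780/130 = 13.692
Step 3: v brought to 3.75 mL → factor = 3.75 mL/v
Product of known-step factors = 243.42
Overall factor = 8.00 mM / (6.57 × 10^3 nM) = 1217.7
Step-3 factor = 1217.7 / 243.42 = 5.0023
v = 3.75 mL / 5.0023 = 0.750 mL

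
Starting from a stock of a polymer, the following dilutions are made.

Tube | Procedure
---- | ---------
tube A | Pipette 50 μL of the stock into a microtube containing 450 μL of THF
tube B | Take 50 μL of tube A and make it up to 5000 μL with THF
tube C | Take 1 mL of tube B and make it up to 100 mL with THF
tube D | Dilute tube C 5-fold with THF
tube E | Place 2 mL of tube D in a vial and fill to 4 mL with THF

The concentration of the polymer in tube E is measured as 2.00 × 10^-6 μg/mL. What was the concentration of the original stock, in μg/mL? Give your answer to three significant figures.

Step 1: 50 μL + 450 μL = 500 μL total → factor 500/50 = 10
Step 2: 50 μL brought to 5000 μL → factor 5000/50 = 100
Step 3: 1 mL brought to 100 mL → factor 100/1 = 100
Step 4: 5-fold → factor 5
Step 5: 2 mL brought to 4 mL → factor 4/2 = 2
Overall dilution factor = 10 × 100 × 100 × 5 × 2 = 1 × 10^6
Stock = 2.00 × 10^-6 μg/mL × 1 × 10^6 = 2.00 μg/mL

2.00 μg/mL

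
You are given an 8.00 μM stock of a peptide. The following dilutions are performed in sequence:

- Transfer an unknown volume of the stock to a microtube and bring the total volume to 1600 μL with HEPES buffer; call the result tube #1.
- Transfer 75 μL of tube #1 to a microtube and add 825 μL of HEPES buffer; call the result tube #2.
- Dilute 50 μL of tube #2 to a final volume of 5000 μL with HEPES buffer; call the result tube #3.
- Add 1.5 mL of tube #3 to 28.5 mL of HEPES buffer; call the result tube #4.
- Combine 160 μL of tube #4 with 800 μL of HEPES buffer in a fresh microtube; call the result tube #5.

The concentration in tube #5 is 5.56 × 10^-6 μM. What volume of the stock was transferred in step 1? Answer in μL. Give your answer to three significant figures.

160 μL

Step 1: v brought to 1600 μL → factor = 1600 μL/v
Step 2: 75 μL + 825 μL = 900 μL total → factor 900/75 = 12
Step 3: 50 μL brought to 5000 μL → factor 5000/50 = 100
Step 4: 1.5 mL + 28.5 mL = 30 mL total → factor 30/1.5 = 20
Step 5: 160 μL + 800 μL = 960 μL total → factor 960/160 = 6
Product of known-step factors = 1.44 × 10^5
Overall factor = 8.00 μM / (5.56 × 10^-6 μM) = 1.4388 × 10^6
Step-1 factor = 1.4388 × 10^6 / 1.44 × 10^5 = 9.992
v = 1600 μL / 9.992 = 160 μL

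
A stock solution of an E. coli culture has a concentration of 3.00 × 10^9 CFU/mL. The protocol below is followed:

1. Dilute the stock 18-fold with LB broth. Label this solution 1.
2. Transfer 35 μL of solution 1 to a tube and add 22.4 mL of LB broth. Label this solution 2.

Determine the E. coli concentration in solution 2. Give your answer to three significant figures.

Step 1: 18-fold → factor 18
Step 2: 35 μL + 22.4 mL = 22435 μL total → factor 22435/35 = 641
Overall dilution factor = 18 × 641 = 11538
Final = 3.00 × 10^9 CFU/mL / 11538 = 2.60 × 10^5 CFU/mL

2.60 × 10^5 CFU/mL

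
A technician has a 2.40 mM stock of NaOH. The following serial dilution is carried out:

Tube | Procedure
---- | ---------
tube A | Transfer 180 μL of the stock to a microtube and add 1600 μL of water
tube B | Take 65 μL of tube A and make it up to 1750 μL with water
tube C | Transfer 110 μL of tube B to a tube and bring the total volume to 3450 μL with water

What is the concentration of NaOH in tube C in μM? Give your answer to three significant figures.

0.287 μM

Step 1: 180 μL + 1600 μL = 1780 μL total → factor 1780/180 = 9.8889
Step 2: 65 μL brought to 1750 μL → factor 1750/65 = 26.923
Step 3: 110 μL brought to 3450 μL → factor 3450/110 = 31.364
Dilution factor through tube C = 9.8889 × 26.923 × 31.364 = 8350.2
[tube C] = 2.40 mM / 8350.2 = 0.0002874 mM = 0.287 μM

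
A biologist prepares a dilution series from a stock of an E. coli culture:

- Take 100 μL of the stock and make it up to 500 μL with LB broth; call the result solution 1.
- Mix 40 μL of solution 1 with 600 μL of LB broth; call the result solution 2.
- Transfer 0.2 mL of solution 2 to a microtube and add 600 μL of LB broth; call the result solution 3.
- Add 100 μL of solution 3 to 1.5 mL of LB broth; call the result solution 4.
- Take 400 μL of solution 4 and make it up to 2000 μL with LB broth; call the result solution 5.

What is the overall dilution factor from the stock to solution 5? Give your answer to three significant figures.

Step 1: 100 μL brought to 500 μL → factor 500/100 = 5
Step 2: 40 μL + 600 μL = 640 μL total → factor 640/40 = 16
Step 3: 0.2 mL + 600 μL = 0.8 mL total → factor 0.8/0.2 = 4
Step 4: 100 μL + 1.5 mL = 1600 μL total → factor 1600/100 = 16
Step 5: 400 μL brought to 2000 μL → factor 2000/400 = 5
Overall dilution factor = 5 × 16 × 4 × 16 × 5 = 25600

2.56 × 10^4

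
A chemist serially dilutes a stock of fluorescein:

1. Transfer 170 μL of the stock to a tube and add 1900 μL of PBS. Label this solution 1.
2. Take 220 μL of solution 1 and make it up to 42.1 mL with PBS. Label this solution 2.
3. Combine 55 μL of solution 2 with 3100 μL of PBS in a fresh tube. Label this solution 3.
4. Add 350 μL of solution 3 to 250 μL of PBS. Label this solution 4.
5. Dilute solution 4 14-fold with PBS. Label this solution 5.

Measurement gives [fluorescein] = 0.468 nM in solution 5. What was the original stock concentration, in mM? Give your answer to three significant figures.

1.50 mM

Step 1: 170 μL + 1900 μL = 2070 μL total → factor 2070/170 = 12.176
Step 2: 220 μL brought to 42.1 mL → factor 42100/220 = 191.36
Step 3: 55 μL + 3100 μL = 3155 μL total → factor 3155/55 = 57.364
Step 4: 350 μL + 250 μL = 600 μL total → factor 600/350 = 1.7143
Step 5: 14-fold → factor 14
Overall dilution factor = 12.176 × 191.36 × 57.364 × 1.7143 × 14 = 3.208 × 10^6
Stock = 0.468 nM × 3.208 × 10^6 = 1.501 × 10^6 nM = 1.50 mM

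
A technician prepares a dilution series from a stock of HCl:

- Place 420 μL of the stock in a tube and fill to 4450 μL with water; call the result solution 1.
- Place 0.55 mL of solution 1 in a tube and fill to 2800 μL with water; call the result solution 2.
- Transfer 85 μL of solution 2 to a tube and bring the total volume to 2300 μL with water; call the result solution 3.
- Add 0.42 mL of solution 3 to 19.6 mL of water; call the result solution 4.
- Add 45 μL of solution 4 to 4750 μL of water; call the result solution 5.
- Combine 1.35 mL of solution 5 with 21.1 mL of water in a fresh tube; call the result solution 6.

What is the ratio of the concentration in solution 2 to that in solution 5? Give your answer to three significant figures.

Step 1: 420 μL brought to 4450 μL → factor 4450/420 = 10.595
Step 2: 0.55 mL brought to 2800 μL → factor 2.8/0.55 = 5.0909
Step 3: 85 μL brought to 2300 μL → factor 2300/85 = 27.059
Step 4: 0.42 mL + 19.6 mL = 20.02 mL total → factor 20.02/0.42 = 47.667
Step 5: 45 μL + 4750 μL = 4795 μL total → factor 4795/45 = 106.56
Dilution factor to solution 2 = 53.939; to solution 5 = 7.4132 × 10^6
[solution 2]/[solution 5] = (factor to solution 5)/(factor to solution 2) = 7.4132 × 10^6/53.939 = 1.37 × 10^5

1.37 × 10^5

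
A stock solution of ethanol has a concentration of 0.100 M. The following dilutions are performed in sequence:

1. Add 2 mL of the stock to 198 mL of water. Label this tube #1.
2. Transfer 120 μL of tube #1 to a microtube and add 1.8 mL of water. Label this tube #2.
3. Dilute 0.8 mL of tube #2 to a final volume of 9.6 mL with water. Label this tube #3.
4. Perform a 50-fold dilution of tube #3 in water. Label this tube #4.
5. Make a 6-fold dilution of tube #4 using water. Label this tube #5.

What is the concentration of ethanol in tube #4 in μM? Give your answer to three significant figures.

0.104 μM

Step 1: 2 mL + 198 mL = 200 mL total → factor 200/2 = 100
Step 2: 120 μL + 1.8 mL = 1920 μL total → factor 1920/120 = 16
Step 3: 0.8 mL brought to 9.6 mL → factor 9.6/0.8 = 12
Step 4: 50-fold → factor 50
Dilution factor through tube #4 = 100 × 16 × 12 × 50 = 9.6 × 10^5
[tube #4] = 0.100 M / 9.6 × 10^5 = 1.042 × 10^-7 M = 0.104 μM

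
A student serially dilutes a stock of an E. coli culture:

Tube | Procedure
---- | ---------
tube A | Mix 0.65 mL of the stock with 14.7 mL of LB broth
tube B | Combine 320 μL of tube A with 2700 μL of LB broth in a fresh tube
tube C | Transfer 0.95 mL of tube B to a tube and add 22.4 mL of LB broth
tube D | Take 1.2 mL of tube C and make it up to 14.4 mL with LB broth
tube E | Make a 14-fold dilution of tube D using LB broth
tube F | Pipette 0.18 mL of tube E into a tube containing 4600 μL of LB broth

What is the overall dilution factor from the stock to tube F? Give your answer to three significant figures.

2.44 × 10^7

Step 1: 0.65 mL + 14.7 mL = 15.35 mL total → factor 15.35/0.65 = 23.615
Step 2: 320 μL + 2700 μL = 3020 μL total → factor 3020/320 = 9.4375
Step 3: 0.95 mL + 22.4 mL = 23.35 mL total → factor 23.35/0.95 = 24.579
Step 4: 1.2 mL brought to 14.4 mL → factor 14.4/1.2 = 12
Step 5: 14-fold → factor 14
Step 6: 0.18 mL + 4600 μL = 4.78 mL total → factor 4.78/0.18 = 26.556
Overall dilution factor = 23.615 × 9.4375 × 24.579 × 12 × 14 × 26.556 = 2.4439 × 10^7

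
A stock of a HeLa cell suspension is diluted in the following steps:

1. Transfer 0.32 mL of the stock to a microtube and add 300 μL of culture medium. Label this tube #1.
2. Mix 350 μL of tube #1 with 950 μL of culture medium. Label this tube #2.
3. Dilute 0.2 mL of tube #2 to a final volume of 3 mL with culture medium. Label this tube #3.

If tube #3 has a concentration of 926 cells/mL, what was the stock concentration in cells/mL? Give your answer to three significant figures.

Step 1: 0.32 mL + 300 μL = 0.62 mL total → factor 0.62/0.32 = 1.9375
Step 2: 350 μL + 950 μL = 1300 μL total → factor 1300/350 = 3.7143
Step 3: 0.2 mL brought to 3 mL → factor 3/0.2 = 15
Overall dilution factor = 1.9375 × 3.7143 × 15 = 107.95
Stock = 926 cells/mL × 107.95 = 1.00 × 10^5 cells/mL

1.00 × 10^5 cells/mL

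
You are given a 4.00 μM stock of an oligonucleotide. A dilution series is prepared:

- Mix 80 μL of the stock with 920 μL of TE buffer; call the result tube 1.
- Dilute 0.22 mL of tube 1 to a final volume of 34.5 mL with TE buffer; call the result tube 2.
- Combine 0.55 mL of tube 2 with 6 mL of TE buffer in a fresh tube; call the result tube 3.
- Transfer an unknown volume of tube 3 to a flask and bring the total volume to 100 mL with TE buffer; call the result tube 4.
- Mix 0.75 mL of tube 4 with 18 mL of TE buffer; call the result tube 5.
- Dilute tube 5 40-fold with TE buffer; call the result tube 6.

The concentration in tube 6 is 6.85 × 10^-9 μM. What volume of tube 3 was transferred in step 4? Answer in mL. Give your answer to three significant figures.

Step 1: 80 μL + 920 μL = 1000 μL total → factor 1000/80 = 12.5
Step 2: 0.22 mL brought to 34.5 mL → factor 34.5/0.22 = 156.82
Step 3: 0.55 mL + 6 mL = 6.55 mL total → factor 6.55/0.55 = 11.909
Step 4: v brought to 100 mL → factor = 100 mL/v
Step 5: 0.75 mL + 18 mL = 18.75 mL total → factor 18.75/0.75 = 25
Step 6: 40-fold → factor 40
Product of known-step factors = 2.3345 × 10^7
Overall factor = 4.00 μM / (6.85 × 10^-9 μM) = 5.8394 × 10^8
Step-4 factor = 5.8394 × 10^8 / 2.3345 × 10^7 = 25.014
v = 100 mL / 25.014 = 4.00 mL

4.00 mL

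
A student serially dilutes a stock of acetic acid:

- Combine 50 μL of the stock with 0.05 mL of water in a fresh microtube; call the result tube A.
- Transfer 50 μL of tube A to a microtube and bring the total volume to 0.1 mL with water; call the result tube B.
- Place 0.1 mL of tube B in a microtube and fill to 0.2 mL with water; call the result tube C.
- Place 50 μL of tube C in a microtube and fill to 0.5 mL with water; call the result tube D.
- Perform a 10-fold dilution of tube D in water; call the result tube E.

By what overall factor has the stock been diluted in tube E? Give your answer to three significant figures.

Step 1: 50 μL + 0.05 mL = 100 μL total → factor 100/50 = 2
Step 2: 50 μL brought to 0.1 mL → factor 100/50 = 2
Step 3: 0.1 mL brought to 0.2 mL → factor 0.2/0.1 = 2
Step 4: 50 μL brought to 0.5 mL → factor 500/50 = 10
Step 5: 10-fold → factor 10
Overall dilution factor = 2 × 2 × 2 × 10 × 10 = 800

800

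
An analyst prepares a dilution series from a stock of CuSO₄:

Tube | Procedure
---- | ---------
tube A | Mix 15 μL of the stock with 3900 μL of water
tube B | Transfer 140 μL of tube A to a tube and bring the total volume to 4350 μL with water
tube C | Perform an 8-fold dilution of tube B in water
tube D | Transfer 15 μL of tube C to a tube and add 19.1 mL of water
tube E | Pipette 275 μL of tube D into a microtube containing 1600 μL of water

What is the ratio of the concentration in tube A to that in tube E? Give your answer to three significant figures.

Step 1: 15 μL + 3900 μL = 3915 μL total → factor 3915/15 = 261
Step 2: 140 μL brought to 4350 μL → factor 4350/140 = 31.071
Step 3: 8-fold → factor 8
Step 4: 15 μL + 19.1 mL = 19115 μL total → factor 19115/15 = 1274.3
Step 5: 275 μL + 1600 μL = 1875 μL total → factor 1875/275 = 6.8182
Dilution factor to tube A = 261; to tube E = 5.6369 × 10^8
[tube A]/[tube E] = (factor to tube E)/(factor to tube A) = 5.6369 × 10^8/261 = 2.16 × 10^6

2.16 × 10^6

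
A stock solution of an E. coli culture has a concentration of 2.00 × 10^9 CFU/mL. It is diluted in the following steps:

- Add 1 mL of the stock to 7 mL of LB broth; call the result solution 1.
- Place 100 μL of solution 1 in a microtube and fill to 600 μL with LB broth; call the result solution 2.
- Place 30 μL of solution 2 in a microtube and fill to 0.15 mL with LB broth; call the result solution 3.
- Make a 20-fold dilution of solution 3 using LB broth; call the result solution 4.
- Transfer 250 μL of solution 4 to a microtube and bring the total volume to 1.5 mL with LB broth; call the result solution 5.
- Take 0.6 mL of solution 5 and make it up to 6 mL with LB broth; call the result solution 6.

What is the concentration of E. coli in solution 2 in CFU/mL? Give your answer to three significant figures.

4.17 × 10^7 CFU/mL

Step 1: 1 mL + 7 mL = 8 mL total → factor 8/1 = 8
Step 2: 100 μL brought to 600 μL → factor 600/100 = 6
Dilution factor through solution 2 = 8 × 6 = 48
[solution 2] = 2.00 × 10^9 CFU/mL / 48 = 4.17 × 10^7 CFU/mL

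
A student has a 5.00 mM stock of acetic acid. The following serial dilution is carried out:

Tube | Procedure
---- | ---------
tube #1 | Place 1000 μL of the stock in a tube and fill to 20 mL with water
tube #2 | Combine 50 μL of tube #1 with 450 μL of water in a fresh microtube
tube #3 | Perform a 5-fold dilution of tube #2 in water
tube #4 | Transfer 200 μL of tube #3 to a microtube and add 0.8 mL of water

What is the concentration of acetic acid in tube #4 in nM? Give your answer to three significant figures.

Step 1: 1000 μL brought to 20 mL → factor 20000/1000 = 20
Step 2: 50 μL + 450 μL = 500 μL total → factor 500/50 = 10
Step 3: 5-fold → factor 5
Step 4: 200 μL + 0.8 mL = 1000 μL total → factor 1000/200 = 5
Overall dilution factor = 20 × 10 × 5 × 5 = 5000
Final = 5.00 mM / 5000 = 0.001000 mM = 1.00 × 10^3 nM

1.00 × 10^3 nM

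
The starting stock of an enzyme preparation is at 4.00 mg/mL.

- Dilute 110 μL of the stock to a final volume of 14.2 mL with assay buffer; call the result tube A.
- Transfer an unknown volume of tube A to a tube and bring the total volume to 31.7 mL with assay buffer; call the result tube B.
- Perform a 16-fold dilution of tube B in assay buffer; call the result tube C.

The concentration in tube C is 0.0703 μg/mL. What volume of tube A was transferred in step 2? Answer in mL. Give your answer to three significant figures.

Step 1: 110 μL brought to 14.2 mL → factor 14200/110 = 129.09
Step 2: v brought to 31.7 mL → factor = 31.7 mL/v
Step 3: 16-fold → factor 16
Product of known-step factors = 2065.5
Overall factor = 4.00 mg/mL / (0.0703 μg/mL) = 56899
Step-2 factor = 56899 / 2065.5 = 27.548
v = 31.7 mL / 27.548 = 1.15 mL

1.15 mL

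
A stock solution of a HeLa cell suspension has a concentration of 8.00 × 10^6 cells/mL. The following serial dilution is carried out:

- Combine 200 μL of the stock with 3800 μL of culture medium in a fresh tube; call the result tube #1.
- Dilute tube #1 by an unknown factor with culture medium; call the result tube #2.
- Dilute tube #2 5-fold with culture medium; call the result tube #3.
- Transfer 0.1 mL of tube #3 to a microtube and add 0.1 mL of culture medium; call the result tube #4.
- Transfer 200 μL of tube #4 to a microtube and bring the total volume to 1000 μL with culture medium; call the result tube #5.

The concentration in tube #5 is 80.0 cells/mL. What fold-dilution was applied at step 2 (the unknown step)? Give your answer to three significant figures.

Step 1: 200 μL + 3800 μL = 4000 μL total → factor 4000/200 = 20
Step 2: unknown factor x
Step 3: 5-fold → factor 5
Step 4: 0.1 mL + 0.1 mL = 0.2 mL total → factor 0.2/0.1 = 2
Step 5: 200 μL brought to 1000 μL → factor 1000/200 = 5
Product of known-step factors = 1000
Overall factor = 8.00 × 10^6 cells/mL / (80.0 cells/mL) = 1 × 10^5
x = 1 × 10^5 / 1000 = 100

100-fold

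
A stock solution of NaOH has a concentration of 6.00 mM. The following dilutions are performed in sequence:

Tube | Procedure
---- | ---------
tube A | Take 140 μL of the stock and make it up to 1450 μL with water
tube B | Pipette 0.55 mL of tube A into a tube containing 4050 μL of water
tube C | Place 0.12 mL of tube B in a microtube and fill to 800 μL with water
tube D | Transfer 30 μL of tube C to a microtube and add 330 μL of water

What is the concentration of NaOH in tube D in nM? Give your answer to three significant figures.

Step 1: 140 μL brought to 1450 μL → factor 1450/140 = 10.357
Step 2: 0.55 mL + 4050 μL = 4.6 mL total → factor 4.6/0.55 = 8.3636
Step 3: 0.12 mL brought to 800 μL → factor 0.8/0.12 = 6.6667
Step 4: 30 μL + 330 μL = 360 μL total → factor 360/30 = 12
Overall dilution factor = 10.357 × 8.3636 × 6.6667 × 12 = 6929.9
Final = 6.00 mM / 6929.9 = 0.0008658 mM = 866 nM

866 nM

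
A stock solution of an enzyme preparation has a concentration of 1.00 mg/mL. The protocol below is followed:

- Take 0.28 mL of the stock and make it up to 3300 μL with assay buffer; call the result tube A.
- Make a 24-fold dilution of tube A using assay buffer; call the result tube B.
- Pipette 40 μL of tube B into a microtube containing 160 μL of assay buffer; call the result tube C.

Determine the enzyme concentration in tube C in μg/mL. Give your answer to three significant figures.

Step 1: 0.28 mL brought to 3300 μL → factor 3.3/0.28 = 11.786
Step 2: 24-fold → factor 24
Step 3: 40 μL + 160 μL = 200 μL total → factor 200/40 = 5
Overall dilution factor = 11.786 × 24 × 5 = 1414.3
Final = 1.00 mg/mL / 1414.3 = 0.0007071 mg/mL = 0.707 μg/mL

0.707 μg/mL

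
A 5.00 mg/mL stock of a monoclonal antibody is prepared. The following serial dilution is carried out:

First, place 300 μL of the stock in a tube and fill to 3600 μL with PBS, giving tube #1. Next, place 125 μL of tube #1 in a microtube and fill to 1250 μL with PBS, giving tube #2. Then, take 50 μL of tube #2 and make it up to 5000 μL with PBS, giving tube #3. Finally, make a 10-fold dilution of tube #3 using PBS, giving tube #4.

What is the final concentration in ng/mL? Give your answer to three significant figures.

Step 1: 300 μL brought to 3600 μL → factor 3600/300 = 12
Step 2: 125 μL brought to 1250 μL → factor 1250/125 = 10
Step 3: 50 μL brought to 5000 μL → factor 5000/50 = 100
Step 4: 10-fold → factor 10
Overall dilution factor = 12 × 10 × 100 × 10 = 1.2 × 10^5
Final = 5.00 mg/mL / 1.2 × 10^5 = 4.167 × 10^-5 mg/mL = 41.7 ng/mL

41.7 ng/mL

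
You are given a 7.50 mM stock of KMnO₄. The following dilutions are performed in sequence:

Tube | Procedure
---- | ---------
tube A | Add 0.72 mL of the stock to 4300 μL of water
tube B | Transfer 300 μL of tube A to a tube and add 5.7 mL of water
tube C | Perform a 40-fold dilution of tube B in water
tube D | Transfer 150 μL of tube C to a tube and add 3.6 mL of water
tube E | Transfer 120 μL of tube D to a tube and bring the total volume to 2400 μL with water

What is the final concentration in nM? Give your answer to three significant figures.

Step 1: 0.72 mL + 4300 μL = 5.02 mL total → factor 5.02/0.72 = 6.9722
Step 2: 300 μL + 5.7 mL = 6000 μL total → factor 6000/300 = 20
Step 3: 40-fold → factor 40
Step 4: 150 μL + 3.6 mL = 3750 μL total → factor 3750/150 = 25
Step 5: 120 μL brought to 2400 μL → factor 2400/120 = 20
Overall dilution factor = 6.9722 × 20 × 40 × 25 × 20 = 2.7889 × 10^6
Final = 7.50 mM / 2.7889 × 10^6 = 2.689 × 10^-6 mM = 2.69 nM

2.69 nM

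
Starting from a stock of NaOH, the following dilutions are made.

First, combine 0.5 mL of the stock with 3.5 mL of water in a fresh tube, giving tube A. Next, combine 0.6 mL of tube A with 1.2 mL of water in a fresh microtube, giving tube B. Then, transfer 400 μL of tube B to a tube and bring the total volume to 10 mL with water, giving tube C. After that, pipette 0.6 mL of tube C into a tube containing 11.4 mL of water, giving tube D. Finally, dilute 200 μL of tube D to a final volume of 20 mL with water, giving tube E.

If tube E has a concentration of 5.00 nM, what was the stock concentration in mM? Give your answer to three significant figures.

6.00 mM

Step 1: 0.5 mL + 3.5 mL = 4 mL total → factor 4/0.5 = 8
Step 2: 0.6 mL + 1.2 mL = 1.8 mL total → factor 1.8/0.6 = 3
Step 3: 400 μL brought to 10 mL → factor 10000/400 = 25
Step 4: 0.6 mL + 11.4 mL = 12 mL total → factor 12/0.6 = 20
Step 5: 200 μL brought to 20 mL → factor 20000/200 = 100
Overall dilution factor = 8 × 3 × 25 × 20 × 100 = 1.2 × 10^6
Stock = 5.00 nM × 1.2 × 10^6 = 6.000 × 10^6 nM = 6.00 mM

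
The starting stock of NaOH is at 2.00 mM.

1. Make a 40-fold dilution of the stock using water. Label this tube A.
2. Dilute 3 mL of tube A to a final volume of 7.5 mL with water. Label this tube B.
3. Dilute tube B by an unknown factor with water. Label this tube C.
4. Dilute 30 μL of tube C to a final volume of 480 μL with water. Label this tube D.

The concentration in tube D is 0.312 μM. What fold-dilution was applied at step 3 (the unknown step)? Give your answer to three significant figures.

Step 1: 40-fold → factor 40
Step 2: 3 mL brought to 7.5 mL → factor 7.5/3 = 2.5
Step 3: unknown factor x
Step 4: 30 μL brought to 480 μL → factor 480/30 = 16
Product of known-step factors = 1600
Overall factor = 2.00 mM / (0.312 μM) = 6410.3
x = 6410.3 / 1600 = 4.01

4.01-fold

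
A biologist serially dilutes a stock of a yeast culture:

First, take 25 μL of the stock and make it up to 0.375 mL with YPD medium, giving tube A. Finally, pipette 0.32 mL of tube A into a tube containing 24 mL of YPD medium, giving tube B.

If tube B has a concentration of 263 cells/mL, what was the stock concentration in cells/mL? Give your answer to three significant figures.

Step 1: 25 μL brought to 0.375 mL → factor 375/25 = 15
Step 2: 0.32 mL + 24 mL = 24.32 mL total → factor 24.32/0.32 = 76
Overall dilution factor = 15 × 76 = 1140
Stock = 263 cells/mL × 1140 = 3.00 × 10^5 cells/mL

3.00 × 10^5 cells/mL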